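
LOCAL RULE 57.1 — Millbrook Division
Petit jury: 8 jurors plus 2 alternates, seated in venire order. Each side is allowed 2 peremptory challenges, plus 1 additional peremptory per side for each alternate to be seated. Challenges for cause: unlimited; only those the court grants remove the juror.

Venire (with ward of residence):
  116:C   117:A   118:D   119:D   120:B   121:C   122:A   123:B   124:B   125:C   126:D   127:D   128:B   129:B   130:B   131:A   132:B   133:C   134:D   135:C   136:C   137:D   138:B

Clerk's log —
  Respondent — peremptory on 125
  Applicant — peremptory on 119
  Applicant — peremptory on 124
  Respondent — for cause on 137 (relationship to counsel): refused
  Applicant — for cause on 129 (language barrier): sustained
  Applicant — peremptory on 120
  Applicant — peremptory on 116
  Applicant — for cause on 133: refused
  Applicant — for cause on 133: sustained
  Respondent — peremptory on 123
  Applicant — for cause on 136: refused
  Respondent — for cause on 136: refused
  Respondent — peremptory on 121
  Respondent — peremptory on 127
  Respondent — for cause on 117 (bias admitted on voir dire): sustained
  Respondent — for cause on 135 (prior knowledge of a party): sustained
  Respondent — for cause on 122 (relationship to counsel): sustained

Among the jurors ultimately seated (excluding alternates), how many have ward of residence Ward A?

1

Removed: #116, #117, #119, #120, #121, #122, #123, #124, #125, #127, #129, #133, #135.
Seated jurors 1–8: #118, #126, #128, #130, #131, #132, #134, #136 (alternates #137, #138 not counted).
Of those, in Ward A: #131 → 1.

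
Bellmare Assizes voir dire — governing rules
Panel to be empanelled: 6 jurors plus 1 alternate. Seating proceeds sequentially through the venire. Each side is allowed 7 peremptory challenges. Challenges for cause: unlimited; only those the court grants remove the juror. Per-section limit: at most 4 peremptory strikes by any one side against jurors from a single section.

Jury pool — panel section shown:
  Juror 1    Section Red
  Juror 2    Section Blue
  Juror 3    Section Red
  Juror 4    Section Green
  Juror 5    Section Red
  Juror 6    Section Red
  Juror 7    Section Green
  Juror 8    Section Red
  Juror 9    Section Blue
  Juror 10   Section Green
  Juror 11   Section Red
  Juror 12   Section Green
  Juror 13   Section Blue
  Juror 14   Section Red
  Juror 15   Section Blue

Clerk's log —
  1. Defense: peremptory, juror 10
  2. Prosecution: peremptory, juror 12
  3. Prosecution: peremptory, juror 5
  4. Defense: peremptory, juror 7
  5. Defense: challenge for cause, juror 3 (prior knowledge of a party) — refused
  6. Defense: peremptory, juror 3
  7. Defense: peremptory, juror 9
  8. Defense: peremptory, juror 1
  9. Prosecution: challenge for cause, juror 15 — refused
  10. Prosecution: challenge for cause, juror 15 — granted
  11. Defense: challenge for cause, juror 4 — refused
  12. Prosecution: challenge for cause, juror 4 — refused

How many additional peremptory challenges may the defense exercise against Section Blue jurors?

2

Defense peremptories so far: #10, #7, #3, #9, #1 — 5 of 7 used, 2 left overall.
Against Section Blue: #9 — 1 used; per-section cap 4 leaves 3.
Binding limit: min(2, 3) = 2.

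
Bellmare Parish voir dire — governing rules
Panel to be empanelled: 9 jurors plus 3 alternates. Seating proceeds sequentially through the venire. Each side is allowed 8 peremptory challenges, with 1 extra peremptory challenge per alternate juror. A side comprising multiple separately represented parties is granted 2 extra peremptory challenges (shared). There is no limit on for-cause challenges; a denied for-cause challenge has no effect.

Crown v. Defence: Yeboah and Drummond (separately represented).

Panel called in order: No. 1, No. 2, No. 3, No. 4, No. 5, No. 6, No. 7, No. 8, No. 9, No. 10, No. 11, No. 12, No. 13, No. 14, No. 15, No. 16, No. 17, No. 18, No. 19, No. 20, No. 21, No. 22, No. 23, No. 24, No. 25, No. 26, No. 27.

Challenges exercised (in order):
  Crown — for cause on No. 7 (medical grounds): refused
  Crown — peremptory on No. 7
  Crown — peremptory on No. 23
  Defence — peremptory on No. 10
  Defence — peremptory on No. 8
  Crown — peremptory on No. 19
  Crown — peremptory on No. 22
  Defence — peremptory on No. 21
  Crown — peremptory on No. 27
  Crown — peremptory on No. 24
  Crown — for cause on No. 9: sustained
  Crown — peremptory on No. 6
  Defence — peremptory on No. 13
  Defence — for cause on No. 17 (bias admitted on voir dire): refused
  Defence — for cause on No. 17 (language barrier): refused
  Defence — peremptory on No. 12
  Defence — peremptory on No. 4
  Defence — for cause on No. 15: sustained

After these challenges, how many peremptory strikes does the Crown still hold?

Crown allotment: 8 base + 1 × 3 alternates = 11.
Crown peremptories used: #7, #23, #19, #22, #27, #24, #6 — 7 (for-cause on #7, #9 don't count).
Remaining: 11 − 7 = 4.

4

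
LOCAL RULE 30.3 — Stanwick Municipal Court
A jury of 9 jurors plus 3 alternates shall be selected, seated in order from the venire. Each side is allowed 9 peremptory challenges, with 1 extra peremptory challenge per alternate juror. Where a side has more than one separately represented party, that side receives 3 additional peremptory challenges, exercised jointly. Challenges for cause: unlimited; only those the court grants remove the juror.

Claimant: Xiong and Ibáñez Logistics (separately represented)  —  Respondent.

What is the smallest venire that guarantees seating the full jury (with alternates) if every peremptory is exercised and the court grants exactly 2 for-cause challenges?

Seats to fill: 9 + 3 alternates = 12.
Peremptories — Claimant: 9 + 1×3 + 3 = 15; Respondent: 9 + 1×3 = 12; total 27.
For-cause removals: 2.
Minimum venire: 12 + 27 + 2 = 41.

41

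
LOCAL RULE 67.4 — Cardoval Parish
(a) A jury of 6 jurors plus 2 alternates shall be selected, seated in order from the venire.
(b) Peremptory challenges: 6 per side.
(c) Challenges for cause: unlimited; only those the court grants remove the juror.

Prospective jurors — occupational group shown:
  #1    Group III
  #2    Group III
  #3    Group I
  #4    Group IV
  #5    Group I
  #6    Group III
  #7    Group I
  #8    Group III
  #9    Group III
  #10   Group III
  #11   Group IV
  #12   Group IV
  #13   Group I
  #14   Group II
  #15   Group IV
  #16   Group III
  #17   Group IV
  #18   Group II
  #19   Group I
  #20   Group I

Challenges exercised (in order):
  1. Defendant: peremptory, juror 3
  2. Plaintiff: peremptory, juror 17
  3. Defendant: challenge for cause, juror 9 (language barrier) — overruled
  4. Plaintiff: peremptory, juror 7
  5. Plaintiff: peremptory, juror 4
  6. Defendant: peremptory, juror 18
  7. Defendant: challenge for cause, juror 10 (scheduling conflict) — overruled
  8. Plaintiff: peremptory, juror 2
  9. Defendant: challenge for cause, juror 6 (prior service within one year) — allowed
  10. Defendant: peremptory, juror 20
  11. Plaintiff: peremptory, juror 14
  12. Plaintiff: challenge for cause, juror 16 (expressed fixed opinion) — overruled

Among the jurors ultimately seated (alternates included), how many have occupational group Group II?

Removed: #2, #3, #4, #6, #7, #14, #17, #18, #20.
Seated (8 incl. alternates): #1, #5, #8, #9, #10, #11, #12, #13.
None of those are in Group II → 0.

0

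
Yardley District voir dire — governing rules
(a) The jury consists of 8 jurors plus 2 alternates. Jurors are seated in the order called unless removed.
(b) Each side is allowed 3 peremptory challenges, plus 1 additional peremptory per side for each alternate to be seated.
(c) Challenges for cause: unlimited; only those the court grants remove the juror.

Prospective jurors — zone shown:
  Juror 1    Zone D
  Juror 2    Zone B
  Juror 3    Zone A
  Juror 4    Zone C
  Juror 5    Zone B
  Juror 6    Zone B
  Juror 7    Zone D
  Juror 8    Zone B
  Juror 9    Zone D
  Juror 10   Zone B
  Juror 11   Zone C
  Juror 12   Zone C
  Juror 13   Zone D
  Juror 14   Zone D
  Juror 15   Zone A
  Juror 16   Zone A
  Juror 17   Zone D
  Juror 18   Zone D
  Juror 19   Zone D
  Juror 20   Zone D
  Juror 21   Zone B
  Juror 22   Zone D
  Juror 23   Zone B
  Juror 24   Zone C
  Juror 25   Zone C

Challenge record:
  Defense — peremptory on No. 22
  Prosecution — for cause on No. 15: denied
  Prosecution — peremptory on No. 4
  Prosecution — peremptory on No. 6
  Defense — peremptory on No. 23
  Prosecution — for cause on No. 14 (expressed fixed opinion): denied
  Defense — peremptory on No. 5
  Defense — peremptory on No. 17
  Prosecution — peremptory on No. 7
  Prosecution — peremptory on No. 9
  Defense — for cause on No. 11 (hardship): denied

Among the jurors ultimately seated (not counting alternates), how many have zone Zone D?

2

Removed: #4, #5, #6, #7, #9, #17, #22, #23.
Seated jurors 1–8: #1, #2, #3, #8, #10, #11, #12, #13 (alternates #14, #15 not counted).
Of those, in Zone D: #1, #13 → 2.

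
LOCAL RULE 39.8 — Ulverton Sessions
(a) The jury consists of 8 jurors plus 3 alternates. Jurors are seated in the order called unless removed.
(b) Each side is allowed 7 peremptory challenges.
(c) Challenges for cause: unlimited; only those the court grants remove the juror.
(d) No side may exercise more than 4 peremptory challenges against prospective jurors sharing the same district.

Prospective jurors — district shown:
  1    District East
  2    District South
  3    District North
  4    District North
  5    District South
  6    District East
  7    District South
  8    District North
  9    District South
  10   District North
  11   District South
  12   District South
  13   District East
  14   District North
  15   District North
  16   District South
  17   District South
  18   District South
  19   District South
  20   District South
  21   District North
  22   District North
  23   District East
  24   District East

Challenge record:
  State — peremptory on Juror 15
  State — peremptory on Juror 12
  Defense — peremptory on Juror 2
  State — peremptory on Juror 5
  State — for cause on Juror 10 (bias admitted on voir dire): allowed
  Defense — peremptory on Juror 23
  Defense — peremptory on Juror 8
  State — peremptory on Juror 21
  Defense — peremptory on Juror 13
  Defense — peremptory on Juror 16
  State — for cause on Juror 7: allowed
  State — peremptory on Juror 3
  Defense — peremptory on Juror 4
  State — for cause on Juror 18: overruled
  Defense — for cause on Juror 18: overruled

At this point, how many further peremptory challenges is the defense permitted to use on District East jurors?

Defense peremptories so far: #2, #23, #8, #13, #16, #4 — 6 of 7 used, 1 left overall.
Against District East: #23, #13 — 2 used; per-district cap 4 leaves 2.
Binding limit: min(1, 2) = 1.

1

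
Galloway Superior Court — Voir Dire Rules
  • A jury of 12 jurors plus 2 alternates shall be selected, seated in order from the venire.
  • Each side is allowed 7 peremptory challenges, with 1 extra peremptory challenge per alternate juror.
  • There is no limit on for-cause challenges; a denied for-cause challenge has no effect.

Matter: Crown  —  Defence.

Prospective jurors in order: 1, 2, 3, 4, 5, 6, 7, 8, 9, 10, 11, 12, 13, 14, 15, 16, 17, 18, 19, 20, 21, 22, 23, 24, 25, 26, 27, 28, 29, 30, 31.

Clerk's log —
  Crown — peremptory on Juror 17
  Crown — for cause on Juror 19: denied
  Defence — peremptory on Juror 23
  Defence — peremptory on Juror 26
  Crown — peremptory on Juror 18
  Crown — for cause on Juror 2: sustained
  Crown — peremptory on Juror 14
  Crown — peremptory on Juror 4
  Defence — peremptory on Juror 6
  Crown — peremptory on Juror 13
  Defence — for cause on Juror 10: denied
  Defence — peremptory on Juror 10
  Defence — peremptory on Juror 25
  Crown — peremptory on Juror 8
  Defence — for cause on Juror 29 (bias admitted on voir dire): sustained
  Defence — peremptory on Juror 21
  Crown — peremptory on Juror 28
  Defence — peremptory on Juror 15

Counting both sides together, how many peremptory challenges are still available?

Crown allotment: 7 base + 1 × 2 alternates = 9. Defence allotment: 7 base + 1 × 2 alternates = 9.
Crown peremptories used: #17, #18, #14, #4, #13, #8, #28 — 7 (for-cause on #19, #2 don't count).
Defence peremptories used: #23, #26, #6, #10, #25, #21, #15 — 7 (for-cause on #10, #29 don't count).
Remaining: (9 − 7) + (9 − 7) = 4.

4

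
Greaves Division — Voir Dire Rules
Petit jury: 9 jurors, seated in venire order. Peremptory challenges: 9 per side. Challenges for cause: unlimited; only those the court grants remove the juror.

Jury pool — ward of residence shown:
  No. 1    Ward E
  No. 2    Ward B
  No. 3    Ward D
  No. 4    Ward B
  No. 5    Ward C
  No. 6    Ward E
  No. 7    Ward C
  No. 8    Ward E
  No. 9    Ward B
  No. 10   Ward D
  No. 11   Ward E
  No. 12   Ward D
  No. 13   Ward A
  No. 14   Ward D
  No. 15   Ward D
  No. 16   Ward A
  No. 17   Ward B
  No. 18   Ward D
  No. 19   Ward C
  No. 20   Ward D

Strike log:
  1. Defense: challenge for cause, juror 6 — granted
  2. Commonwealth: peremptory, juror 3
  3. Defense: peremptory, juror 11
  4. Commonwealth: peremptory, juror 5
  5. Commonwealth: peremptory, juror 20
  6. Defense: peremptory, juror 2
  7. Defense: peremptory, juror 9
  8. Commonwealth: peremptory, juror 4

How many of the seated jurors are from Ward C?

Removed: #2, #3, #4, #5, #6, #9, #11, #20.
Seated jurors 1–9: #1, #7, #8, #10, #12, #13, #14, #15, #16.
Of those, in Ward C: #7 → 1.

1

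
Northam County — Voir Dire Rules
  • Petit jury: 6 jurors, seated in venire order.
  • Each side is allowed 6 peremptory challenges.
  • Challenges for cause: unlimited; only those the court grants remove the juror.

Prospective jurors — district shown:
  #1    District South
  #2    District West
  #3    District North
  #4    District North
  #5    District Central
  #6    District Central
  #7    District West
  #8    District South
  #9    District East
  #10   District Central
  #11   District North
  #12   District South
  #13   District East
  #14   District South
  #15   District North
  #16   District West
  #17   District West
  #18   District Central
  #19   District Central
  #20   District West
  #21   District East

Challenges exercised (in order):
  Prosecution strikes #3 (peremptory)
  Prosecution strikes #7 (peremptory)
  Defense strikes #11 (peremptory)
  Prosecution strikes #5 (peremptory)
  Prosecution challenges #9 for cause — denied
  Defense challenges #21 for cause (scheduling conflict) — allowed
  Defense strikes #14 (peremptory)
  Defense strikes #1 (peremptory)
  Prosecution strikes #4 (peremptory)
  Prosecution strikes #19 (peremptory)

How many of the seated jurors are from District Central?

Removed: #1, #3, #4, #5, #7, #11, #14, #19, #21.
Seated jurors 1–6: #2, #6, #8, #9, #10, #12.
Of those, in District Central: #6, #10 → 2.

2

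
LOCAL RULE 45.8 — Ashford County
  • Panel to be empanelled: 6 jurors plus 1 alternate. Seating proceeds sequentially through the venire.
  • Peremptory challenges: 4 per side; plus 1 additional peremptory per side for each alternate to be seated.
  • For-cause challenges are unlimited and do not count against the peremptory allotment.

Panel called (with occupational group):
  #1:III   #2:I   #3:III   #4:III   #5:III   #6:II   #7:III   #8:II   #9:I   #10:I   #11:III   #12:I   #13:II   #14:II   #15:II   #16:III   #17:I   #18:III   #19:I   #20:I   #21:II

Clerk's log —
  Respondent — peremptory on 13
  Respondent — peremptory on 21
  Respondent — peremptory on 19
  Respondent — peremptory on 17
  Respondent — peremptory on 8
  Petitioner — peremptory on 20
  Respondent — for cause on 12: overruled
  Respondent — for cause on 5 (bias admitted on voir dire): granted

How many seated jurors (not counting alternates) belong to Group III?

4

Removed: #5, #8, #13, #17, #19, #20, #21.
Seated jurors 1–6: #1, #2, #3, #4, #6, #7 (alternates #9 not counted).
Of those, in Group III: #1, #3, #4, #7 → 4.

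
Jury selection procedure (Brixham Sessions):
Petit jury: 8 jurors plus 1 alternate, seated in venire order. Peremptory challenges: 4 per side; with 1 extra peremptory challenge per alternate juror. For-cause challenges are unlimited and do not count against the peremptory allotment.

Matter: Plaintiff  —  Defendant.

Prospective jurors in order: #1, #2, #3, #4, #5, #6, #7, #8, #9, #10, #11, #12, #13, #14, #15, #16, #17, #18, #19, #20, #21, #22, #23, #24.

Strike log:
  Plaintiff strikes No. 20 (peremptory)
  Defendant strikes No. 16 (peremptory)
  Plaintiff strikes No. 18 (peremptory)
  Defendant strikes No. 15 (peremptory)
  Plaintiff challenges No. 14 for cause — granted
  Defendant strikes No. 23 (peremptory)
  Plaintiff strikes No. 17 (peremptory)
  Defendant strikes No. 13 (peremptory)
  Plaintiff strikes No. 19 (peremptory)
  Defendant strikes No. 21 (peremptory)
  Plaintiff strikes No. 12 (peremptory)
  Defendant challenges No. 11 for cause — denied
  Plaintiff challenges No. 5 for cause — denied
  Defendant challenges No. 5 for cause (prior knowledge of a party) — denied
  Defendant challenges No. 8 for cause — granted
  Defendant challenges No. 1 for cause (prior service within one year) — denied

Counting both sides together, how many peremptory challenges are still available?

0

Plaintiff allotment: 4 base + 1 × 1 alternate = 5. Defendant allotment: 4 base + 1 × 1 alternate = 5.
Plaintiff peremptories used: #20, #18, #17, #19, #12 — 5 (for-cause on #14, #5 don't count).
Defendant peremptories used: #16, #15, #23, #13, #21 — 5 (for-cause on #11, #5, #8, #1 don't count).
Remaining: (5 − 5) + (5 − 5) = 0.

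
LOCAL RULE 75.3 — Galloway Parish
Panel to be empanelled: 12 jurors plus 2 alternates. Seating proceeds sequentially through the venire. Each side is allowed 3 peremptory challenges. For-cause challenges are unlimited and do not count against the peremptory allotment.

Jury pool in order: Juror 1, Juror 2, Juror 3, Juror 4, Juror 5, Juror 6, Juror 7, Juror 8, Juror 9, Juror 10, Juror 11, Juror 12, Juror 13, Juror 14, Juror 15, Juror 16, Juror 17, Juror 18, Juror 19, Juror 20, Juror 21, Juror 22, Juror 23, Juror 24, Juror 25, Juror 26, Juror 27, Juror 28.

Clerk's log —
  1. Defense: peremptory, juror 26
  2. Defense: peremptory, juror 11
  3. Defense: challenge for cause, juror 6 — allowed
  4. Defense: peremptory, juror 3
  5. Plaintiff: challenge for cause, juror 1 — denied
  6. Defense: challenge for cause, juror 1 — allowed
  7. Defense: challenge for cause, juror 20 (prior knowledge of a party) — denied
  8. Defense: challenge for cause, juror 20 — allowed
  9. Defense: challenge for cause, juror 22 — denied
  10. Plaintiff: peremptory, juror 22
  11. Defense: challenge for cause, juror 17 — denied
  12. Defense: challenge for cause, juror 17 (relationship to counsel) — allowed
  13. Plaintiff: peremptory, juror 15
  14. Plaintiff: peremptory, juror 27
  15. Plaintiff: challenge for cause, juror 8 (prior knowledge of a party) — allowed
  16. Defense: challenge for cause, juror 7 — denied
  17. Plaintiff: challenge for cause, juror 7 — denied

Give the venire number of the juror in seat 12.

19

Removed: #1, #3, #6, #8, #11, #15, #17, #20, #22, #26, #27. (#7 stays — for-cause denied.)
Filling seats in venire order through position 12: #2, #4, #5, #7, #9, #10, #12, #13, #14, #16, #18, #19.
So seat 12 is #19.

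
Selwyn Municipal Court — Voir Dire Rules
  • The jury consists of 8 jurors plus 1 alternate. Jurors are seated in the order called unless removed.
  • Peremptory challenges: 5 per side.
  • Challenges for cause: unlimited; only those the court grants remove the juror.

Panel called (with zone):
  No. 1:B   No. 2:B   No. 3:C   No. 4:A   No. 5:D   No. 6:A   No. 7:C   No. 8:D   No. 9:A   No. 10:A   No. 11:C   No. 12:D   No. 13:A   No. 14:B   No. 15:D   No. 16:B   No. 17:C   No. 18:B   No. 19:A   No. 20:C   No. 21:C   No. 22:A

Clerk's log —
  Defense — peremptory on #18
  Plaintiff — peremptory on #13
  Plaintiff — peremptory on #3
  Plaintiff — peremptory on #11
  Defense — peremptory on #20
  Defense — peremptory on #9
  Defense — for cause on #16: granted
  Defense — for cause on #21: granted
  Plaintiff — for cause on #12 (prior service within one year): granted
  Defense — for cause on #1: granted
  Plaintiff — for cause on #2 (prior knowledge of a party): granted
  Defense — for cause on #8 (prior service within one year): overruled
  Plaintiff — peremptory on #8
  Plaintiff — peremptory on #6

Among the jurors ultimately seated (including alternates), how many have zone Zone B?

1

Removed: #1, #2, #3, #6, #8, #9, #11, #12, #13, #16, #18, #20, #21.
Seated (9 incl. alternates): #4, #5, #7, #10, #14, #15, #17, #19, #22.
Of those, in Zone B: #14 → 1.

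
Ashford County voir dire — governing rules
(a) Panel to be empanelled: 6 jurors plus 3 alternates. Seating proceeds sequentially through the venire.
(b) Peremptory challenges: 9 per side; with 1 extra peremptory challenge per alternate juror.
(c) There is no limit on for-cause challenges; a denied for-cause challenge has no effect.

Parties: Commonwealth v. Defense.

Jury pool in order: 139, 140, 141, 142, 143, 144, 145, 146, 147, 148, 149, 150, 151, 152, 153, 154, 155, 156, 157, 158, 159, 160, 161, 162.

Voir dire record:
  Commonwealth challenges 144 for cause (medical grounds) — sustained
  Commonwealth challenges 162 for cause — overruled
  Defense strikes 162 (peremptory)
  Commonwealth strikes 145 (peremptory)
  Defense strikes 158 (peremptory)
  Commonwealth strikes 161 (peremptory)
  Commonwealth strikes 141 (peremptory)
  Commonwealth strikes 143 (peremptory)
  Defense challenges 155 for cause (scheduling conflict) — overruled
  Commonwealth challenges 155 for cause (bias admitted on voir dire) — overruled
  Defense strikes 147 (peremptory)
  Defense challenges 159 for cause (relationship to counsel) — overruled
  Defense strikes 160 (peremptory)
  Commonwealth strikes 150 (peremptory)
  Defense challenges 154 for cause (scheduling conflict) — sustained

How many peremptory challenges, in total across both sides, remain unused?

15

Commonwealth allotment: 9 base + 1 × 3 alternates = 12. Defense allotment: 9 base + 1 × 3 alternates = 12.
Commonwealth peremptories used: #145, #161, #141, #143, #150 — 5 (for-cause on #144, #162, #155 don't count).
Defense peremptories used: #162, #158, #147, #160 — 4 (for-cause on #155, #159, #154 don't count).
Remaining: (12 − 5) + (12 − 4) = 15.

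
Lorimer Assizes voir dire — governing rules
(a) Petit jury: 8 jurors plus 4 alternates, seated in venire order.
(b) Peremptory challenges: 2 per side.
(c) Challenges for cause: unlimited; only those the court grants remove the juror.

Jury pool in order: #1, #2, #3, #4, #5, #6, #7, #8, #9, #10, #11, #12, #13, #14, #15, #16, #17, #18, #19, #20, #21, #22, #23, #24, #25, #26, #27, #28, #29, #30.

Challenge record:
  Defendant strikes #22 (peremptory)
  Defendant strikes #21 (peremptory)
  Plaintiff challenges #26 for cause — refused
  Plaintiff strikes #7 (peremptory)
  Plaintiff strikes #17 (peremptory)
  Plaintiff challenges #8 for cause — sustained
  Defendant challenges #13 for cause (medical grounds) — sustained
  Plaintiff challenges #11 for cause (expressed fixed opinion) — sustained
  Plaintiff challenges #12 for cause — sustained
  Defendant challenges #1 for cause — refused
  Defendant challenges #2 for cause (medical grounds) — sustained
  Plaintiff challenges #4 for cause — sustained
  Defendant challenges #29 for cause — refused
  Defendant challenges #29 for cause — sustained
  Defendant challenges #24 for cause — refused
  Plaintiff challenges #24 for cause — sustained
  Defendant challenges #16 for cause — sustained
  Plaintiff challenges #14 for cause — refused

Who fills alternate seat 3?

Removed: #2, #4, #7, #8, #11, #12, #13, #16, #17, #21, #22, #24, #29. (#1, #14, #26 stay — for-cause denied.)
Seating in order: seats 1–8 → #1, #3, #5, #6, #9, #10, #14, #15; alternates → #18, #19, #20, #23.
So alternate 3 is #20.

20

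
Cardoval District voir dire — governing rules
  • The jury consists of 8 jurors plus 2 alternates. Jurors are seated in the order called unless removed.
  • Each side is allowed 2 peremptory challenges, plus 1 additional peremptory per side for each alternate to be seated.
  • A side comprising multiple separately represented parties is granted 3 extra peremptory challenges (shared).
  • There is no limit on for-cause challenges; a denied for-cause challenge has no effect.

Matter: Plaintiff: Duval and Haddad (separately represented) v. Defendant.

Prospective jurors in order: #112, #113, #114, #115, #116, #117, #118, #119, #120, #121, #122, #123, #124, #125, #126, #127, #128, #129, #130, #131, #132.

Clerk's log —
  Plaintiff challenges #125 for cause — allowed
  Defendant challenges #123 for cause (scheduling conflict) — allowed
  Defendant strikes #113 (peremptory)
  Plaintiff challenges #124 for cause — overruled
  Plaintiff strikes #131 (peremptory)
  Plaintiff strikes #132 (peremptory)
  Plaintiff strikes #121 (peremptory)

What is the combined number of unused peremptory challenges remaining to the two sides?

Plaintiff allotment: 2 base + 1 × 2 alternates + 3 multi-party = 7. Defendant allotment: 2 base + 1 × 2 alternates = 4.
Plaintiff peremptories used: #131, #132, #121 — 3 (for-cause on #125, #124 don't count).
Defendant peremptories used: #113 — 1 (the for-cause on #123 doesn't count).
Remaining: (7 − 3) + (4 − 1) = 7.

7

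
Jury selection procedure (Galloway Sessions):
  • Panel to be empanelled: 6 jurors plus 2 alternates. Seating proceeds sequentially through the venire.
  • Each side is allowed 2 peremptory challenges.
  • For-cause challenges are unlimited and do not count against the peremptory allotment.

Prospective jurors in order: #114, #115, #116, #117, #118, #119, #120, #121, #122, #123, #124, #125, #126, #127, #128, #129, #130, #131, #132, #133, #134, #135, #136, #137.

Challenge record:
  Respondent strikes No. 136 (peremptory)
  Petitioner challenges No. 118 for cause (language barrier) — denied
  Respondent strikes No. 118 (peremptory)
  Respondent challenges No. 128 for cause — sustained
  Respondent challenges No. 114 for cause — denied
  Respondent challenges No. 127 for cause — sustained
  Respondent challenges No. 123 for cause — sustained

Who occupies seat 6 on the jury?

Removed: #118, #123, #127, #128, #136. (#114 stays — for-cause denied.)
Filling seats in venire order through position 6: #114, #115, #116, #117, #119, #120.
So seat 6 is #120.

120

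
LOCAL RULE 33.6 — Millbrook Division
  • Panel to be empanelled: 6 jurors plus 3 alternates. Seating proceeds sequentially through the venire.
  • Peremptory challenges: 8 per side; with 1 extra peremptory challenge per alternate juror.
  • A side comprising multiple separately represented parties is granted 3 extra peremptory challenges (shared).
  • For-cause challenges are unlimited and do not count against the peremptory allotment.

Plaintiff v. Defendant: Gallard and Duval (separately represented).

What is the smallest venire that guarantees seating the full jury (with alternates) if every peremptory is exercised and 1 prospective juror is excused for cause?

Seats to fill: 6 + 3 alternates = 9.
Peremptories — Plaintiff: 8 + 1×3 = 11; Defendant: 8 + 1×3 + 3 = 14; total 25.
For-cause removals: 1.
Minimum venire: 9 + 25 + 1 = 35.

35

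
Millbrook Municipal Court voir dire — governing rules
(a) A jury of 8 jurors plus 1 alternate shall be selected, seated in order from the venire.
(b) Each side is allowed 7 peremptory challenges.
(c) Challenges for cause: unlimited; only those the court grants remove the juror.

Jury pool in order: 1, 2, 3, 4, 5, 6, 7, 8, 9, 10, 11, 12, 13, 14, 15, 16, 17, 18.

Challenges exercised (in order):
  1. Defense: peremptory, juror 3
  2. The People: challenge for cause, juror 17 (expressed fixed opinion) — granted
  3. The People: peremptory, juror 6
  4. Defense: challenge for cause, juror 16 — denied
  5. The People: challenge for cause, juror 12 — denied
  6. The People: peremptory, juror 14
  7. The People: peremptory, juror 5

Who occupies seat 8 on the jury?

Removed: #3, #5, #6, #14, #17. (#12, #16 stay — for-cause denied.)
Seating in order: seats 1–8 → #1, #2, #4, #7, #8, #9, #10, #11; alternates → #12.
So seat 8 is #11.

11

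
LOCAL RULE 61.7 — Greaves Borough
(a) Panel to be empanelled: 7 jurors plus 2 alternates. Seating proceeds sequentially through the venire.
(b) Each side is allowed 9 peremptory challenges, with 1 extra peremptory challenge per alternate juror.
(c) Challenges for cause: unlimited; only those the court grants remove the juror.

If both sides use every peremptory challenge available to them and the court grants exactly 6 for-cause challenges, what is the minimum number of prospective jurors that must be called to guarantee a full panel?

Seats to fill: 7 + 2 alternates = 9.
Peremptories: 9 + 1×2 = 11 per side × 2 sides = 22.
For-cause removals: 6.
Minimum venire: 9 + 22 + 6 = 37.

37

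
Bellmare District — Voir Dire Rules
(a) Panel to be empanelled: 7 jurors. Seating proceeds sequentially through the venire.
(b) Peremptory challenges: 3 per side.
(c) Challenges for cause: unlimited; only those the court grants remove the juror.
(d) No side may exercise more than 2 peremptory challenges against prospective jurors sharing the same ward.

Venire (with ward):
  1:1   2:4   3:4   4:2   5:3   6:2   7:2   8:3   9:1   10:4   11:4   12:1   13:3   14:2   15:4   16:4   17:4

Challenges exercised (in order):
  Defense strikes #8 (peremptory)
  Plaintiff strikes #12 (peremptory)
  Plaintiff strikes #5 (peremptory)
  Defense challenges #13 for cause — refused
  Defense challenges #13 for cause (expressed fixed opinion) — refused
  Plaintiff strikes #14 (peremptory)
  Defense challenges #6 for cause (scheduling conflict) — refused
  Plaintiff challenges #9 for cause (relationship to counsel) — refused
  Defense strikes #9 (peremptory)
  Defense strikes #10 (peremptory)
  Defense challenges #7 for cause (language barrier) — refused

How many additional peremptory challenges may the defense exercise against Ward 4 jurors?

0

Defense peremptories so far: #8, #9, #10 — 3 of 3 used, 0 left overall.
Against Ward 4: #10 — 1 used; per-ward cap 2 leaves 1.
Binding limit: min(0, 1) = 0.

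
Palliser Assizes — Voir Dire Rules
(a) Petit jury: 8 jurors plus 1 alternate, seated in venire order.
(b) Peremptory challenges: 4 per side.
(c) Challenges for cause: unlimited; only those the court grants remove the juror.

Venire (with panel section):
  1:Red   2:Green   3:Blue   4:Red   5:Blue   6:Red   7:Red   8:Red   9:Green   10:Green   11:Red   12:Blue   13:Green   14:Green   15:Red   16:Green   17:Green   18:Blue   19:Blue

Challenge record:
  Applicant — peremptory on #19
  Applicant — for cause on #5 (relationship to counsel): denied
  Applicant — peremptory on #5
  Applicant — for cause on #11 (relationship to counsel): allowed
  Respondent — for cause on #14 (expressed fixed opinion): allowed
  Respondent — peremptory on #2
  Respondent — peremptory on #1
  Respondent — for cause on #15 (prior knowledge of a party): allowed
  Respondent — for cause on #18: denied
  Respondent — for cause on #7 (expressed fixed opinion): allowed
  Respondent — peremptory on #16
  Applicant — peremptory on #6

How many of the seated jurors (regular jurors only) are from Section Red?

Removed: #1, #2, #5, #6, #7, #11, #14, #15, #16, #19.
Seated jurors 1–8: #3, #4, #8, #9, #10, #12, #13, #17 (alternates #18 not counted).
Of those, in Section Red: #4, #8 → 2.

2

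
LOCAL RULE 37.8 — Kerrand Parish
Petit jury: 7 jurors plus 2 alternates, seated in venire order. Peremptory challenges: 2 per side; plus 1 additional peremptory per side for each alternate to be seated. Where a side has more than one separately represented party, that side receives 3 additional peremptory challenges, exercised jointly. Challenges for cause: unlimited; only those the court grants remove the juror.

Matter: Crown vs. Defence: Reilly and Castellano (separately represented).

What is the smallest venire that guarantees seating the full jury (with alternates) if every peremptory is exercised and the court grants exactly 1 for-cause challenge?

21

Seats to fill: 7 + 2 alternates = 9.
Peremptories — Crown: 2 + 1×2 = 4; Defence: 2 + 1×2 + 3 = 7; total 11.
For-cause removals: 1.
Minimum venire: 9 + 11 + 1 = 21.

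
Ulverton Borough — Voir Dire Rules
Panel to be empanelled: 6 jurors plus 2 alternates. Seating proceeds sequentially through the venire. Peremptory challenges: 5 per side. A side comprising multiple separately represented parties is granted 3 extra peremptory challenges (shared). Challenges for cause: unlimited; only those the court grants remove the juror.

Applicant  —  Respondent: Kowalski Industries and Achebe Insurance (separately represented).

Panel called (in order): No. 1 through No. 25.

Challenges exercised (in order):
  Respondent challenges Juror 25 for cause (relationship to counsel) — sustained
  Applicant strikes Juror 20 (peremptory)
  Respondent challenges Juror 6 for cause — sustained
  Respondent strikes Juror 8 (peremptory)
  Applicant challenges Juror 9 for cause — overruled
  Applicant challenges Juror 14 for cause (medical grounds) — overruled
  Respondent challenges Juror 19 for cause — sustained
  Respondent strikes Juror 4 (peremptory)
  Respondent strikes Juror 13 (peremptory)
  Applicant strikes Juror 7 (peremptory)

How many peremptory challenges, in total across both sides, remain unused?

8

Applicant allotment: 5. Respondent allotment: 5 base + 3 multi-party = 8.
Applicant peremptories used: #20, #7 — 2 (for-cause on #9, #14 don't count).
Respondent peremptories used: #8, #4, #13 — 3 (for-cause on #25, #6, #19 don't count).
Remaining: (5 − 2) + (8 − 3) = 8.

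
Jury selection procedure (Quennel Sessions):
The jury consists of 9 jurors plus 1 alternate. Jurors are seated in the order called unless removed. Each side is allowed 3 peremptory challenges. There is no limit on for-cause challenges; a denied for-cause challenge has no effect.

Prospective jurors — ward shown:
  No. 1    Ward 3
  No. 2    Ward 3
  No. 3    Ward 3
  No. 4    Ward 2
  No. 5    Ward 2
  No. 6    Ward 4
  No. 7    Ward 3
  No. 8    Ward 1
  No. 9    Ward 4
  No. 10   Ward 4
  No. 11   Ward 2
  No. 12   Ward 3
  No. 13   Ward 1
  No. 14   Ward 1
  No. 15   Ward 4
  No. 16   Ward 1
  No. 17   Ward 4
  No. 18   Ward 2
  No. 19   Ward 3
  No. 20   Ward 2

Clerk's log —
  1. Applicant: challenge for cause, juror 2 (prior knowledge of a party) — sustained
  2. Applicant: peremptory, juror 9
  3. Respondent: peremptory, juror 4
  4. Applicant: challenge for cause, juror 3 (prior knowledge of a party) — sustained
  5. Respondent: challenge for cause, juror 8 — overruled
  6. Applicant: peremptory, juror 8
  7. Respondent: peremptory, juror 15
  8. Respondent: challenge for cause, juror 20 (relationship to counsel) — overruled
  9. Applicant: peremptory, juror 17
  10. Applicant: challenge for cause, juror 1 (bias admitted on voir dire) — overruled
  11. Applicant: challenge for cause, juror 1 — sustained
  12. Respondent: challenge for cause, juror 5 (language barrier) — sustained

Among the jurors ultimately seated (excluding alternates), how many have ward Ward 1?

Removed: #1, #2, #3, #4, #5, #8, #9, #15, #17.
Seated jurors 1–9: #6, #7, #10, #11, #12, #13, #14, #16, #18 (alternates #19 not counted).
Of those, in Ward 1: #13, #14, #16 → 3.

3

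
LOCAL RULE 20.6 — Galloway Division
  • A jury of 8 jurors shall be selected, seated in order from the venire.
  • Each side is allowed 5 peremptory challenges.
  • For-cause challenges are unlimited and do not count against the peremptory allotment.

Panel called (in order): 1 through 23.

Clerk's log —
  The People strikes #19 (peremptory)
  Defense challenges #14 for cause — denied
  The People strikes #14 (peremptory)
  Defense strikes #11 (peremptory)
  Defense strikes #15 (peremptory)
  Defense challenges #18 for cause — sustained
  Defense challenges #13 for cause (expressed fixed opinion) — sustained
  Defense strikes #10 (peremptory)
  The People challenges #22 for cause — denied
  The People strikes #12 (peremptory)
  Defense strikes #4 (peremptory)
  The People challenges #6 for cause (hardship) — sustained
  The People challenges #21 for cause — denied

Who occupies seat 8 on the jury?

16

Removed: #4, #6, #10, #11, #12, #13, #14, #15, #18, #19. (#21, #22 stay — for-cause denied.)
Filling seats in venire order through position 8: #1, #2, #3, #5, #7, #8, #9, #16.
So seat 8 is #16.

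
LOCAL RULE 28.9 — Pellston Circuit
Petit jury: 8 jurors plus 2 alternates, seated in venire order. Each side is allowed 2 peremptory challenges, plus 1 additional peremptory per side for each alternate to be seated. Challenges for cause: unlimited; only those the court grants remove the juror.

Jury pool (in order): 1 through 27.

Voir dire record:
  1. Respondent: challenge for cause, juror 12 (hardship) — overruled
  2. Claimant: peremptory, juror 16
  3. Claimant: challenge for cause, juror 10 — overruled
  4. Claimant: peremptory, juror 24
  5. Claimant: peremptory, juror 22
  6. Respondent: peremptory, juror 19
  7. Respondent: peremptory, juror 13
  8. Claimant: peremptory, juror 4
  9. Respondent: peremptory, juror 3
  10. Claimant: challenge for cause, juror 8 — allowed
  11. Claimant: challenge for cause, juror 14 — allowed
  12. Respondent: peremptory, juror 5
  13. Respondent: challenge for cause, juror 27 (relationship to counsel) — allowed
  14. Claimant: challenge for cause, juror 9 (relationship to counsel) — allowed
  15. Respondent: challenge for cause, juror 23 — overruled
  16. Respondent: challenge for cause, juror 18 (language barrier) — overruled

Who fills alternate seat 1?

17

Removed: #3, #4, #5, #8, #9, #13, #14, #16, #19, #22, #24, #27. (#10, #12, #18, #23 stay — for-cause denied.)
Filling seats in venire order through position 9: #1, #2, #6, #7, #10, #11, #12, #15, #17.
So alternate 1 is #17.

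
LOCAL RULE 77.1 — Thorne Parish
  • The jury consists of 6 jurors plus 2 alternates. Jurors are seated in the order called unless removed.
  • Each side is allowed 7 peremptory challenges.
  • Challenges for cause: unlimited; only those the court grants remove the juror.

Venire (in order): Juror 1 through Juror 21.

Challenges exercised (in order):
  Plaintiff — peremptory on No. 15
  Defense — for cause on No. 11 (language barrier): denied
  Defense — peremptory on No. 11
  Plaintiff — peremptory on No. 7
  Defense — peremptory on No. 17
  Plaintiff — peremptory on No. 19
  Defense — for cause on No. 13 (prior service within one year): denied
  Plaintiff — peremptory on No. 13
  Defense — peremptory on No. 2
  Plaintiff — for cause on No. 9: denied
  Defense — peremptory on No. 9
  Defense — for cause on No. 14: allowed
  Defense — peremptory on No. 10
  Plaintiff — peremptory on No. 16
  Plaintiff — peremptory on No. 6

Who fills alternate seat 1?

18

Removed: #2, #6, #7, #9, #10, #11, #13, #14, #15, #16, #17, #19.
Filling seats in venire order through position 7: #1, #3, #4, #5, #8, #12, #18.
So alternate 1 is #18.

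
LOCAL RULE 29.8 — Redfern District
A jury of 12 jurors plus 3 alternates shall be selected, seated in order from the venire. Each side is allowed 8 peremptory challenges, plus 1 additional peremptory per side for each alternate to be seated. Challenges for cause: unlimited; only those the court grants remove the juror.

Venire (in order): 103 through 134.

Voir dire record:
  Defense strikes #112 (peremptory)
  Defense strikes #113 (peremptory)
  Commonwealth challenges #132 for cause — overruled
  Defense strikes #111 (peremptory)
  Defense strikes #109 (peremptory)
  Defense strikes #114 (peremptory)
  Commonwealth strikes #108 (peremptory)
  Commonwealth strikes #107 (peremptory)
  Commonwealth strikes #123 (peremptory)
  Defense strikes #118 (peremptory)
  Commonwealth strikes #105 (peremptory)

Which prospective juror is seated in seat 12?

124

Removed: #105, #107, #108, #109, #111, #112, #113, #114, #118, #123. (#132 stays — for-cause denied.)
Seating in order: seats 1–12 → #103, #104, #106, #110, #115, #116, #117, #119, #120, #121, #122, #124; alternates → #125, #126, #127.
So seat 12 is #124.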